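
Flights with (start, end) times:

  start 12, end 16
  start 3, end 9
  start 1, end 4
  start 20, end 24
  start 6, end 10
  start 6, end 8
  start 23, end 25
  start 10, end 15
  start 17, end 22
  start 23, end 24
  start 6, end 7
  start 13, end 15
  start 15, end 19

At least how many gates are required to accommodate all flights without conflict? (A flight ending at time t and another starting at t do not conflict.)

Count concurrent intervals with a sweep; the peak is the room count.
Events (time:±→running): 1:+→1 3:+→2 4:-→1 6:+→2 6:+→3 6:+→4 … peak 4.

4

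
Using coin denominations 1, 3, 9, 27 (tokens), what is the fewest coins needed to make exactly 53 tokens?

Greedy: take as many of the largest coin as possible, then repeat with the remainder.
53 = 1×27 + 2×9 + 2×3 + 2×1
Total coins = 1 + 2 + 2 + 2 = 7

7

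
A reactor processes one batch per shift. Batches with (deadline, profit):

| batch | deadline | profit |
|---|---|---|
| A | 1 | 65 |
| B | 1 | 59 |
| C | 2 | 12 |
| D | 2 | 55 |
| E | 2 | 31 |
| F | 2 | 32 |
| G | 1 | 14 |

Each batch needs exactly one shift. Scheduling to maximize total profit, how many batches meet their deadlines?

2

By profit: A(d1,65), B(d1,59), D(d2,55), F(d2,32), E(d2,31), G(d1,14), C(d2,12)
A→slot 1; B skipped; D→slot 2; F skipped; E skipped; G skipped; C skipped.
2 of 7 scheduled.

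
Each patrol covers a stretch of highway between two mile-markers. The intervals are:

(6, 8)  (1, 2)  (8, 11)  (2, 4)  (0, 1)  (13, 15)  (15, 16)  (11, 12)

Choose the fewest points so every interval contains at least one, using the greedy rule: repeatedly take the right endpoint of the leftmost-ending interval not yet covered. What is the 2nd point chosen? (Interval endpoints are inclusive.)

4

Sort by right endpoint; whenever an interval is uncovered, place a point at its right end.
By right end: [0,1]  [1,2]  [2,4]  [6,8]  [8,11]  [11,12]  [13,15]  [15,16]
[0,1] uncovered → point at 1; [2,4] uncovered → point at 4; [6,8] uncovered → point at 8; [11,12] uncovered → point at 12; [13,15] uncovered → point at 15.
Points: 1, 4, 8, 12, 15 (5 total).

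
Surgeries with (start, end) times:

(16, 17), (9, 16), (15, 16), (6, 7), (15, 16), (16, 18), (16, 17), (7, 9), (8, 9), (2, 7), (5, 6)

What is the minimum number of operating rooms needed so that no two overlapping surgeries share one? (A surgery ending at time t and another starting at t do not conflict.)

3

The answer is the maximum number of intervals overlapping at any instant.
Events (time:±→running): 2:+→1 5:+→2 6:-→1 6:+→2 7:-→1 7:-→0 7:+→1 8:+→2 9:-→1 9:-→0 9:+→1 15:+→2 15:+→3 … peak 3.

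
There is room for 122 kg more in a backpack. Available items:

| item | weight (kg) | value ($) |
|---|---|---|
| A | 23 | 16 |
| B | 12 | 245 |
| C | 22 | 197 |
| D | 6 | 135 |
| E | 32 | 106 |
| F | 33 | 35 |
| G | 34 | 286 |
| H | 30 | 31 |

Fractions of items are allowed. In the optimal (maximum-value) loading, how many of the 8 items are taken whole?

Sort by value per unit weight and fill in that order.
Ratios (sorted): D 22.50, B 20.42, C 8.95, G 8.41, E 3.31, F 1.06, H 1.03, A 0.70
take D (6 @ 135); take B (12 @ 245); take C (22 @ 197); take G (34 @ 286); take E (32 @ 106); take 16/33 of F → 16.97. Capacity used 122/122.
5 item(s) taken whole; one partial (take 16/33 of F).

5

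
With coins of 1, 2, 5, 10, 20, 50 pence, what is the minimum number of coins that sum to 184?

7

Use the largest denomination that fits, subtract, and repeat.
184 = 3×50 + 1×20 + 1×10 + 2×2
Total coins = 3 + 1 + 1 + 2 = 7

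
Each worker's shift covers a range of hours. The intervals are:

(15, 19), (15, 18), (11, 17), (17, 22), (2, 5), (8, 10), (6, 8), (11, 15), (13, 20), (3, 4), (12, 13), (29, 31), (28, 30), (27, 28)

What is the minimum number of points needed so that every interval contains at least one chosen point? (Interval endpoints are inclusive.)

Sorted: [3,4] [2,5] [6,8] [8,10] [12,13] [11,15] [11,17] [15,18] [15,19] [13,20] [17,22] [27,28] [28,30] [29,31]
{[3,4],[2,5]} hit by 4; {[6,8],[8,10]} hit by 8; {[12,13],[11,15],[11,17]} hit by 13; {[15,18],[15,19],[13,20],[17,22]} hit by 18; {[27,28],[28,30]} hit by 28; {[29,31]} hit by 31.
Points: 4, 8, 13, 18, 28, 31 (6 total).

6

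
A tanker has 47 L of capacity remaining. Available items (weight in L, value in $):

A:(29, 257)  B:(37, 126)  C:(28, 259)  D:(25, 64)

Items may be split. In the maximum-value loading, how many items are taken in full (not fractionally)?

Greedy by value/weight ratio, highest first.
Order: C (259/28=9.25) > A (257/29=8.86) > B (126/37=3.41) > D (64/25=2.56)
Fill: take C (28 @ 259) → take 19/29 of A → 168.38; 47/47 used.
1 item(s) taken whole; one partial (take 19/29 of A).

1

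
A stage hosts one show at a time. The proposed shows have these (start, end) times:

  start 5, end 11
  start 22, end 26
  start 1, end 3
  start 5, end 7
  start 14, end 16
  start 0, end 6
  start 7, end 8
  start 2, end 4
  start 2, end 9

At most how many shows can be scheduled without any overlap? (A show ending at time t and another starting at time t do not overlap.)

5

Sorted by end: (1,3)  (2,4)  (0,6)  (5,7)  (7,8)  (2,9)  (5,11)  (14,16)  (22,26)
take (1,3); skip (2,4); take (5,7); take (7,8); skip (5,11); take (14,16); take (22,26).
Selected 5 shows.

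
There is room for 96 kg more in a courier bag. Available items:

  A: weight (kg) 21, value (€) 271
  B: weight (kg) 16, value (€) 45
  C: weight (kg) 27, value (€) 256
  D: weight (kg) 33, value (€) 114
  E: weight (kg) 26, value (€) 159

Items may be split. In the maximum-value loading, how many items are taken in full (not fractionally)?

3

Sort by value per unit weight and fill in that order.
Order: A (271/21=12.90) > C (256/27=9.48) > E (159/26=6.12) > D (114/33=3.45) > B (45/16=2.81)
Fill: take A (21 @ 271) → take C (27 @ 256) → take E (26 @ 159) → take 22/33 of D → 76.00; 96/96 used.
3 item(s) taken whole; one partial (take 22/33 of D).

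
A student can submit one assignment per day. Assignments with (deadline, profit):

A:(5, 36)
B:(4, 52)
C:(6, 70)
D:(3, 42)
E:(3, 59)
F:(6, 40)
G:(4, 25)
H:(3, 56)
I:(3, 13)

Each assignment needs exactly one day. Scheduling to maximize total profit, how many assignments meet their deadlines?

6

Take jobs in profit order; each goes to the latest open slot no later than its deadline.
By profit: C(d6,70), E(d3,59), H(d3,56), B(d4,52), D(d3,42), F(d6,40), A(d5,36), G(d4,25), I(d3,13)
C→slot 6; E→slot 3; H→slot 2; B→slot 4; D→slot 1; F→slot 5; A skipped; G skipped; I skipped.
6 of 9 scheduled.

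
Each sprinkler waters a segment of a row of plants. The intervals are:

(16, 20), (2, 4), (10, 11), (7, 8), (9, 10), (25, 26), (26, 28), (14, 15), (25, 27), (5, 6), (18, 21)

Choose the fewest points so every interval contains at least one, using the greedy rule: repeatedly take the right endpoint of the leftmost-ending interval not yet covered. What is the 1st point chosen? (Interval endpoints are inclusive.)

4

Sort by right endpoint; whenever an interval is uncovered, place a point at its right end.
By right end: [2,4]  [5,6]  [7,8]  [9,10]  [10,11]  [14,15]  [16,20]  [18,21]  [25,26]  [25,27]  [26,28]
[2,4] uncovered → point at 4; [5,6] uncovered → point at 6; [7,8] uncovered → point at 8; [9,10] uncovered → point at 10; [14,15] uncovered → point at 15; [16,20] uncovered → point at 20; [25,26] uncovered → point at 26.
Points: 4, 6, 8, 10, 15, 20, 26 (7 total).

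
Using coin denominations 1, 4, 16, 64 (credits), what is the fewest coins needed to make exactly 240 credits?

6

Use the largest denomination that fits, subtract, and repeat.
240 − 3×64→48 − 3×16→0
Total coins = 3 + 3 = 6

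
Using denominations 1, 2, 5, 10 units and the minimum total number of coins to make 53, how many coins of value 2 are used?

53 = 5×10 + 1×2 + 1×1
Count of 2: 1

1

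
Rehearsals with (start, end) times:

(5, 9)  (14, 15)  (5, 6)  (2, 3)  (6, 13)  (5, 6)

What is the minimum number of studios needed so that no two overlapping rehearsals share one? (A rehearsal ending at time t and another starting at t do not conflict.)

starts: [2, 5, 5, 5, 6, 14]
ends:   [3, 6, 6, 9, 13, 15]
s2→1 e3→0 s5→1 s5→2 s5→3  — peak 3.

3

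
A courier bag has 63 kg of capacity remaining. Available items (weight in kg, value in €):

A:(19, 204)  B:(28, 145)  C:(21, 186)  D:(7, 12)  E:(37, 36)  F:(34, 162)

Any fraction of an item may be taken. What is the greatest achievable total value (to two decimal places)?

Ratios (sorted): A 10.74, C 8.86, B 5.18, F 4.76, D 1.71, E 0.97
take A (19 @ 204); take C (21 @ 186); take 23/28 of B → 119.11. Capacity used 63/63.
Total value = 509.11

509.11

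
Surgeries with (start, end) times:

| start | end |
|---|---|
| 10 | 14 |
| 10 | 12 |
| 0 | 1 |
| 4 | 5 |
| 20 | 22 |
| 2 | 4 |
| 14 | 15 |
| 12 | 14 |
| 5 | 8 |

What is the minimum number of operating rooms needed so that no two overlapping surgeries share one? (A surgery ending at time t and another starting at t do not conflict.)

2

The answer is the maximum number of intervals overlapping at any instant.
Events (time:±→running): 0:+→1 1:-→0 2:+→1 4:-→0 4:+→1 5:-→0 5:+→1 8:-→0 10:+→1 10:+→2 … peak 2.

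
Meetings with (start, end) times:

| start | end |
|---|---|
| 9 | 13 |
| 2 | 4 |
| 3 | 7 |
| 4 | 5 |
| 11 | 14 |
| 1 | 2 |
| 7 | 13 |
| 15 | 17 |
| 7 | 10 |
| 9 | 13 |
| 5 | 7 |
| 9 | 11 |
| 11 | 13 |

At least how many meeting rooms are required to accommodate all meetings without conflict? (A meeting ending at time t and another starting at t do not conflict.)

The answer is the maximum number of intervals overlapping at any instant.
Events (time:±→running): 1:+→1 2:-→0 2:+→1 3:+→2 4:-→1 4:+→2 5:-→1 5:+→2 7:-→1 7:-→0 7:+→1 7:+→2 9:+→3 9:+→4 9:+→5 … peak 5.

5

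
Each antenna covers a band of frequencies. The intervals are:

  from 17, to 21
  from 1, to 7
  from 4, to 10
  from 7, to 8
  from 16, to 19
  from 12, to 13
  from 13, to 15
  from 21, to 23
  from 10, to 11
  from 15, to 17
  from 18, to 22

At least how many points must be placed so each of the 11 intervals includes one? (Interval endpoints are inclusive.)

5

Sorted: [1,7] [7,8] [4,10] [10,11] [12,13] [13,15] [15,17] [16,19] [17,21] [18,22] [21,23]
{[1,7],[7,8],[4,10]} hit by 7; {[10,11]} hit by 11; {[12,13],[13,15]} hit by 13; {[15,17],[16,19],[17,21]} hit by 17; {[18,22],[21,23]} hit by 22.
Points: 7, 11, 13, 17, 22 (5 total).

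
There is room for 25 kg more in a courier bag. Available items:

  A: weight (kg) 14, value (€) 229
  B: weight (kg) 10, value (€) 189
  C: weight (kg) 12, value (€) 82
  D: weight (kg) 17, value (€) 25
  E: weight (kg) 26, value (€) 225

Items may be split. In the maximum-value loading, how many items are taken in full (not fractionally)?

2

Greedy by value/weight ratio, highest first.
Order: B (189/10=18.90) > A (229/14=16.36) > E (225/26=8.65) > C (82/12=6.83) > D (25/17=1.47)
Fill: take B (10 @ 189) → take A (14 @ 229) → take 1/26 of E → 8.65; 25/25 used.
2 item(s) taken whole; one partial (take 1/26 of E).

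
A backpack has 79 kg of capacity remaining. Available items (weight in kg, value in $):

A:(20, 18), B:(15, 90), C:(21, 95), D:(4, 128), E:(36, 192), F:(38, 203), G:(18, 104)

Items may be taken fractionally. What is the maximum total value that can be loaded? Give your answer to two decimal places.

546.33

Sort by value per unit weight and fill in that order.
Ratios (sorted): D 32.00, B 6.00, G 5.78, F 5.34, E 5.33, C 4.52, A 0.90
take D (4 @ 128); take B (15 @ 90); take G (18 @ 104); take F (38 @ 203); take 4/36 of E → 21.33. Capacity used 79/79.
Total value = 546.33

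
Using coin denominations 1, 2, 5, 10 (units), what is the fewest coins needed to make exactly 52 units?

52 = 5×10 + 1×2
Total coins = 5 + 1 = 6

6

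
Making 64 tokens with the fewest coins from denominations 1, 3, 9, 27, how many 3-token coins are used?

64 = 2×27 + 1×9 + 1×1
Count of 3: 0

0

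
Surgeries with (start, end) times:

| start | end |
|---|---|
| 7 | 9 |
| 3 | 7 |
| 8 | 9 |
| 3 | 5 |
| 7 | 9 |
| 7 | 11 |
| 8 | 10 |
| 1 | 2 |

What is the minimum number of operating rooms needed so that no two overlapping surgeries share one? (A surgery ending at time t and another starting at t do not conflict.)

Count concurrent intervals with a sweep; the peak is the room count.
Events (time:±→running): 1:+→1 2:-→0 3:+→1 3:+→2 5:-→1 7:-→0 7:+→1 7:+→2 7:+→3 8:+→4 8:+→5 … peak 5.

5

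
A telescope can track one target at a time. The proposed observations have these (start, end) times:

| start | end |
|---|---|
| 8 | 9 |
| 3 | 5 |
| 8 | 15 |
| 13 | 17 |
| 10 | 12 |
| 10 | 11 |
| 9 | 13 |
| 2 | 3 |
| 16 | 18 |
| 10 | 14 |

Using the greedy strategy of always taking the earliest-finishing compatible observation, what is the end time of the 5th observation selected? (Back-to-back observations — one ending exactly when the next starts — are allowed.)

Order by finish time; keep every interval that doesn't clash with the previous kept one.
Sorted by end: (2,3)  (3,5)  (8,9)  (10,11)  (10,12)  (9,13)  (10,14)  (8,15)  (13,17)  (16,18)
take (2,3); take (3,5); take (8,9); take (10,11); skip (9,13); take (13,17).
Selected: (2,3) (3,5) (8,9) (10,11) (13,17)

17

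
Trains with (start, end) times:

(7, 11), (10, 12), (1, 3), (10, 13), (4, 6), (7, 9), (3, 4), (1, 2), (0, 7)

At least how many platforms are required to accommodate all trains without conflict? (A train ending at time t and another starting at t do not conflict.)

3

Count concurrent intervals with a sweep; the peak is the room count.
starts: [0, 1, 1, 3, 4, 7, 7, 10, 10]
ends:   [2, 3, 4, 6, 7, 9, 11, 12, 13]
s0→1 s1→2 s1→3  — peak 3.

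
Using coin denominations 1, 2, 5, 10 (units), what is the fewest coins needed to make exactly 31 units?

31 = 3×10 + 1×1
Total coins = 3 + 1 = 4

4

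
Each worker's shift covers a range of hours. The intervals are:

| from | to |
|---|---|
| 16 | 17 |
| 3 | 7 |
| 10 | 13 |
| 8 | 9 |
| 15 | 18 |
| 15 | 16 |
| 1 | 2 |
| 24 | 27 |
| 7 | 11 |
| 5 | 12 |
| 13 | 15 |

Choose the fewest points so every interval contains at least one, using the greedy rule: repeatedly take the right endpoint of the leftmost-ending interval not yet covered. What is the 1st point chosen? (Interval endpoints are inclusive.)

2

Sorted: [1,2] [3,7] [8,9] [7,11] [5,12] [10,13] [13,15] [15,16] [16,17] [15,18] [24,27]
{[1,2]} hit by 2; {[3,7]} hit by 7; {[8,9],[7,11],[5,12]} hit by 9; {[10,13],[13,15]} hit by 13; {[15,16],[16,17],[15,18]} hit by 16; {[24,27]} hit by 27.
Points: 2, 7, 9, 13, 16, 27 (6 total).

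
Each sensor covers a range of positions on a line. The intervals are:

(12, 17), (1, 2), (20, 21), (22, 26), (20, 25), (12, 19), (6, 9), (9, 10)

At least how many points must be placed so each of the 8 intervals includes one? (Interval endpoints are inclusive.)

5

Sort by right endpoint; whenever an interval is uncovered, place a point at its right end.
Sorted: [1,2] [6,9] [9,10] [12,17] [12,19] [20,21] [20,25] [22,26]
{[1,2]} hit by 2; {[6,9],[9,10]} hit by 9; {[12,17],[12,19]} hit by 17; {[20,21],[20,25]} hit by 21; {[22,26]} hit by 26.
Points: 2, 9, 17, 21, 26 (5 total).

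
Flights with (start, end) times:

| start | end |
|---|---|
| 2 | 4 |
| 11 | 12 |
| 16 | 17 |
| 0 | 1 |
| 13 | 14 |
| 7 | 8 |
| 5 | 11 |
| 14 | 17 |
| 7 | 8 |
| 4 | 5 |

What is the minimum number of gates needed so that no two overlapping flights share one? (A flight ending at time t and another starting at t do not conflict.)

3

Count concurrent intervals with a sweep; the peak is the room count.
starts: [0, 2, 4, 5, 7, 7, 11, 13, 14, 16]
ends:   [1, 4, 5, 8, 8, 11, 12, 14, 17, 17]
s0→1 e1→0 s2→1 e4→0 s4→1 e5→0 s5→1 s7→2 s7→3  — peak 3.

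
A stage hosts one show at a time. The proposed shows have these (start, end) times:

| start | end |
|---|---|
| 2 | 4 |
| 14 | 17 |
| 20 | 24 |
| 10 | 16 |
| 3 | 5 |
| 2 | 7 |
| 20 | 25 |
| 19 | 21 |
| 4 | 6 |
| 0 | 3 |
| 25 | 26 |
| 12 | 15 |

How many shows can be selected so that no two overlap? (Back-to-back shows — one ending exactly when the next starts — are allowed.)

By end time: (0,3), (2,4), (3,5), (4,6), (2,7), (12,15), (10,16), (14,17), (19,21), (20,24), (20,25), (25,26).
Pick (0,3); next start ≥ 3 → (3,5); next start ≥ 5 → (12,15); next start ≥ 15 → (19,21); next start ≥ 21 → (25,26).
Selected 5 shows.

5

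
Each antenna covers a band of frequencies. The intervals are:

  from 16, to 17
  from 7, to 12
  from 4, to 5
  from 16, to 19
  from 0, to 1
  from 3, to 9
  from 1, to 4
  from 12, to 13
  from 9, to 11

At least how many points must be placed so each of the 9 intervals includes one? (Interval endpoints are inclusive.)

5

Sorted: [0,1] [1,4] [4,5] [3,9] [9,11] [7,12] [12,13] [16,17] [16,19]
{[0,1],[1,4]} hit by 1; {[4,5],[3,9]} hit by 5; {[9,11],[7,12]} hit by 11; {[12,13]} hit by 13; {[16,17],[16,19]} hit by 17.
Points: 1, 5, 11, 13, 17 (5 total).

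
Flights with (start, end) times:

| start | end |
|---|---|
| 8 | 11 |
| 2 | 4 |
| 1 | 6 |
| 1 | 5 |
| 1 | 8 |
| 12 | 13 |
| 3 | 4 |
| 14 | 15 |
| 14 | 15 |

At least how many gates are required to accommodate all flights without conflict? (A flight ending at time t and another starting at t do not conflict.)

5

Count concurrent intervals with a sweep; the peak is the room count.
Events (time:±→running): 1:+→1 1:+→2 1:+→3 2:+→4 3:+→5 … peak 5.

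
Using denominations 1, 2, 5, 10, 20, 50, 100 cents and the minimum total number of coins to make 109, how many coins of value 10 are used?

0

109 = 1×100 + 1×5 + 2×2
Count of 10: 0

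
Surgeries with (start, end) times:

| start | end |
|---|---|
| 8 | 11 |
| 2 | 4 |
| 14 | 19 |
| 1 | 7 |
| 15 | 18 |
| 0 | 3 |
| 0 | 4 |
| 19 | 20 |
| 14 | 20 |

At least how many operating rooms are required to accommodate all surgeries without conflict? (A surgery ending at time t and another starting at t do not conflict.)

Count concurrent intervals with a sweep; the peak is the room count.
starts: [0, 0, 1, 2, 8, 14, 14, 15, 19]
ends:   [3, 4, 4, 7, 11, 18, 19, 20, 20]
s0→1 s0→2 s1→3 s2→4  — peak 4.

4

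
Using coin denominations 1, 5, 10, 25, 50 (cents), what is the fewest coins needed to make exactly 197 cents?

197 = 3×50 + 1×25 + 2×10 + 2×1
Total coins = 3 + 1 + 2 + 2 = 8

8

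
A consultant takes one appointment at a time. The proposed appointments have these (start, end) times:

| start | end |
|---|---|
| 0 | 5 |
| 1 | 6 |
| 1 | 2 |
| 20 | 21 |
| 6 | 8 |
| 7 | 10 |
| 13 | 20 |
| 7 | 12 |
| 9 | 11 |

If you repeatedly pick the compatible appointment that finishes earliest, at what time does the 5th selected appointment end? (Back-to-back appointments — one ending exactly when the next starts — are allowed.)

Greedy by earliest finish: after sorting by end time, pick each interval compatible with the last pick.
By end time: (1,2), (0,5), (1,6), (6,8), (7,10), (9,11), (7,12), (13,20), (20,21).
Pick (1,2); next start ≥ 2 → (6,8); next start ≥ 8 → (9,11); next start ≥ 11 → (13,20); next start ≥ 20 → (20,21).
Selected: (1,2) (6,8) (9,11) (13,20) (20,21)

21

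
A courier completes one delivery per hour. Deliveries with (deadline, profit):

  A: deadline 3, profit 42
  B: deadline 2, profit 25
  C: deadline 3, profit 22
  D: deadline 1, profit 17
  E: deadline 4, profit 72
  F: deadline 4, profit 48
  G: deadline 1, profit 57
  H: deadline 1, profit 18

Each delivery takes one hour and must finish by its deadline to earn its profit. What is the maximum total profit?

219

Take jobs in profit order; each goes to the latest open slot no later than its deadline.
By profit: E(d4,72), G(d1,57), F(d4,48), A(d3,42), B(d2,25), C(d3,22), H(d1,18), D(d1,17)
E→slot 4; G→slot 1; F→slot 3; A→slot 2; B skipped; C skipped; H skipped; D skipped.
Profit = 57 + 42 + 48 + 72 = 219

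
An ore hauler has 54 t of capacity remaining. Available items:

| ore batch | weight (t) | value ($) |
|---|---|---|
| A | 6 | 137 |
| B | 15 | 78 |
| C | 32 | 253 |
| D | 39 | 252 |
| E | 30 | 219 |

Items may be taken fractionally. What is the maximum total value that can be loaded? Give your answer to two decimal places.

Order: A (137/6=22.83) > C (253/32=7.91) > E (219/30=7.30) > D (252/39=6.46) > B (78/15=5.20)
Fill: take A (6 @ 137) → take C (32 @ 253) → take 16/30 of E → 116.80; 54/54 used.
Total value = 506.80

506.80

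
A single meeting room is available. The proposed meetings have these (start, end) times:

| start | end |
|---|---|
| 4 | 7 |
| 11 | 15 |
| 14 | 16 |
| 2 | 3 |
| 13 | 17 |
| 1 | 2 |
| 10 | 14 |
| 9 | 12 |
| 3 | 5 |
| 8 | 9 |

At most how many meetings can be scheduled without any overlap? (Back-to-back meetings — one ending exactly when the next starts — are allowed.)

Sorted by end: (1,2)  (2,3)  (3,5)  (4,7)  (8,9)  (9,12)  (10,14)  (11,15)  (14,16)  (13,17)
take (1,2); take (2,3); take (3,5); skip (4,7); take (8,9); take (9,12); take (14,16).
Selected 6 meetings.

6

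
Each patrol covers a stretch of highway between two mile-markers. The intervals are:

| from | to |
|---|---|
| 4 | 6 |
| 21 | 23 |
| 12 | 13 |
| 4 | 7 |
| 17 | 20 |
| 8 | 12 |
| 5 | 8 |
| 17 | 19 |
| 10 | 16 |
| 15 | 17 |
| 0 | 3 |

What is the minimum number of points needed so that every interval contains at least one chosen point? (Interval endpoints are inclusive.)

5

By right end: [0,3]  [4,6]  [4,7]  [5,8]  [8,12]  [12,13]  [10,16]  [15,17]  [17,19]  [17,20]  [21,23]
[0,3] uncovered → point at 3; [4,6] uncovered → point at 6; [8,12] uncovered → point at 12; [15,17] uncovered → point at 17; [21,23] uncovered → point at 23.
Points: 3, 6, 12, 17, 23 (5 total).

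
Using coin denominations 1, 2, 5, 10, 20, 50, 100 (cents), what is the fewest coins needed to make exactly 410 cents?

Greedy: take as many of the largest coin as possible, then repeat with the remainder.
410 = 4×100 + 1×10
Total coins = 4 + 1 = 5

5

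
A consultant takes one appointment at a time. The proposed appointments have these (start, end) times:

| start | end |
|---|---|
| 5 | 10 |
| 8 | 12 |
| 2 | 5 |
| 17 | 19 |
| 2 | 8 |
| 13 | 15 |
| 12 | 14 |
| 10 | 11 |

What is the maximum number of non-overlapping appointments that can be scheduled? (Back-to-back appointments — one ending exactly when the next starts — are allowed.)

Greedy by earliest finish: after sorting by end time, pick each interval compatible with the last pick.
Sorted by end: (2,5)  (2,8)  (5,10)  (10,11)  (8,12)  (12,14)  (13,15)  (17,19)
take (2,5); skip (2,8); take (5,10); take (10,11); take (12,14); take (17,19).
Selected 5 appointments.

5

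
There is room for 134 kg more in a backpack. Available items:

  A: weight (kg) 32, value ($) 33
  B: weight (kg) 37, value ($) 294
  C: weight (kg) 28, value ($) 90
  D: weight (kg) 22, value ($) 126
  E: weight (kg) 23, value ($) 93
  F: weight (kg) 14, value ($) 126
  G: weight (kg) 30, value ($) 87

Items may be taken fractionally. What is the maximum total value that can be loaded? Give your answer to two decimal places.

Sort by value per unit weight and fill in that order.
Order: F (126/14=9.00) > B (294/37=7.95) > D (126/22=5.73) > E (93/23=4.04) > C (90/28=3.21) > G (87/30=2.90) > A (33/32=1.03)
Fill: take F (14 @ 126) → take B (37 @ 294) → take D (22 @ 126) → take E (23 @ 93) → take C (28 @ 90) → take 10/30 of G → 29.00; 134/134 used.
Total value = 758.00

758.00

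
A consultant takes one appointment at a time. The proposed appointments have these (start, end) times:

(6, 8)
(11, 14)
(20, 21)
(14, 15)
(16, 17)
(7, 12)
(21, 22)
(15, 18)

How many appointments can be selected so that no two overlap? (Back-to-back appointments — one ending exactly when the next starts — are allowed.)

Order by finish time; keep every interval that doesn't clash with the previous kept one.
Sorted by end: (6,8)  (7,12)  (11,14)  (14,15)  (16,17)  (15,18)  (20,21)  (21,22)
take (6,8); take (11,14); take (14,15); take (16,17); take (20,21); take (21,22).
Selected 6 appointments.

6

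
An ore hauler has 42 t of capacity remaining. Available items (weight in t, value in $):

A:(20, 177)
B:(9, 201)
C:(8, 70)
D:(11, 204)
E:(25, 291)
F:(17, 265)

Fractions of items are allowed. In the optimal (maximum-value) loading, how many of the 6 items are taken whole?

Greedy by value/weight ratio, highest first.
Order: B (201/9=22.33) > D (204/11=18.55) > F (265/17=15.59) > E (291/25=11.64) > A (177/20=8.85) > C (70/8=8.75)
Fill: take B (9 @ 201) → take D (11 @ 204) → take F (17 @ 265) → take 5/25 of E → 58.20; 42/42 used.
3 item(s) taken whole; one partial (take 5/25 of E).

3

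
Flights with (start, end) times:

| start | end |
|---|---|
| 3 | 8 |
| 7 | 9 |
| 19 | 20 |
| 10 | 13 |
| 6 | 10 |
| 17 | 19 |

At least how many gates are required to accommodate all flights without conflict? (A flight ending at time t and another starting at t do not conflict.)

3

starts: [3, 6, 7, 10, 17, 19]
ends:   [8, 9, 10, 13, 19, 20]
s3→1 s6→2 s7→3  — peak 3.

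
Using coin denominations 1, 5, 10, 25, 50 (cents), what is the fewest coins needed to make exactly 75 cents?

2

75 − 1×50→25 − 1×25→0
Total coins = 1 + 1 = 2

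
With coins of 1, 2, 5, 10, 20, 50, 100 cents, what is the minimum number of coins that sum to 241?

5

Greedy: take as many of the largest coin as possible, then repeat with the remainder.
241 − 2×100→41 − 2×20→1 − 1×1→0
Total coins = 2 + 2 + 1 = 5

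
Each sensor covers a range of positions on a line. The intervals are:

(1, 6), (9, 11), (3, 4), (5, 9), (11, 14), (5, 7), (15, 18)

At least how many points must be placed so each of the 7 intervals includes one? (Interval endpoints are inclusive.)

Sorted: [3,4] [1,6] [5,7] [5,9] [9,11] [11,14] [15,18]
{[3,4],[1,6]} hit by 4; {[5,7],[5,9]} hit by 7; {[9,11],[11,14]} hit by 11; {[15,18]} hit by 18.
Points: 4, 7, 11, 18 (4 total).

4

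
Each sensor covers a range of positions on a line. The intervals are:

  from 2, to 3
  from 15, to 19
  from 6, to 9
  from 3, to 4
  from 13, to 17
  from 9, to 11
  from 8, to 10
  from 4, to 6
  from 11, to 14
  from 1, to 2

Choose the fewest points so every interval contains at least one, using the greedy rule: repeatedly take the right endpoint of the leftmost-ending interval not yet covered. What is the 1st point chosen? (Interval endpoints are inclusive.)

By right end: [1,2]  [2,3]  [3,4]  [4,6]  [6,9]  [8,10]  [9,11]  [11,14]  [13,17]  [15,19]
[1,2] uncovered → point at 2; [3,4] uncovered → point at 4; [6,9] uncovered → point at 9; [11,14] uncovered → point at 14; [15,19] uncovered → point at 19.
Points: 2, 4, 9, 14, 19 (5 total).

2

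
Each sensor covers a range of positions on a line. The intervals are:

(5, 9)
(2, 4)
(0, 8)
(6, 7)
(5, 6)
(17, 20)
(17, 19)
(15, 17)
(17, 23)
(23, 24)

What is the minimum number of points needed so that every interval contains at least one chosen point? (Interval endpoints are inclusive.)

4

Process intervals by earliest right end; each time one isn't hit yet, stab at its right endpoint.
By right end: [2,4]  [5,6]  [6,7]  [0,8]  [5,9]  [15,17]  [17,19]  [17,20]  [17,23]  [23,24]
[2,4] uncovered → point at 4; [5,6] uncovered → point at 6; [15,17] uncovered → point at 17; [23,24] uncovered → point at 24.
Points: 4, 6, 17, 24 (4 total).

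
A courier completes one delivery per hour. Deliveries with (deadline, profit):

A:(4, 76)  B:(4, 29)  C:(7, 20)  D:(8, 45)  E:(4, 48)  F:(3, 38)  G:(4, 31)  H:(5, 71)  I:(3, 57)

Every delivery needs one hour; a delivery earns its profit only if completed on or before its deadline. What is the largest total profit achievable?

355

Profit order: A=76 H=71 I=57 E=48 D=45 F=38 G=31 B=29 C=20
Assign: A→slot 4, H→slot 5, I→slot 3, E→slot 2, D→slot 8, F→slot 1, G skipped, B skipped, C→slot 7.
Slots: [1:F] [2:E] [3:I] [4:A] [5:H] [7:C] [8:D]
Profit = 38 + 48 + 57 + 76 + 71 + 20 + 45 = 355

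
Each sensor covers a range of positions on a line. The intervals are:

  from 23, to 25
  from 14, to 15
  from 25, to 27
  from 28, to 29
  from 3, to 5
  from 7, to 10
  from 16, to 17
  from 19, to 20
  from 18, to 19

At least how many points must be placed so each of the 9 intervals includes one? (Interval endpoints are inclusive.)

By right end: [3,5]  [7,10]  [14,15]  [16,17]  [18,19]  [19,20]  [23,25]  [25,27]  [28,29]
[3,5] uncovered → point at 5; [7,10] uncovered → point at 10; [14,15] uncovered → point at 15; [16,17] uncovered → point at 17; [18,19] uncovered → point at 19; [23,25] uncovered → point at 25; [28,29] uncovered → point at 29.
Points: 5, 10, 15, 17, 19, 25, 29 (7 total).

7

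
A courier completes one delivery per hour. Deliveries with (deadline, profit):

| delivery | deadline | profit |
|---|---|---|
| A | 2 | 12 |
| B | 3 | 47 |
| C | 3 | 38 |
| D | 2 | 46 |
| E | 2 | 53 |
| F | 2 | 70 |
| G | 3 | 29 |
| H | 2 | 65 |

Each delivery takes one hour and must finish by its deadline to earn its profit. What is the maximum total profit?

182

Profit order: F=70 H=65 E=53 B=47 D=46 C=38 G=29 A=12
Assign: F→slot 2, H→slot 1, E skipped, B→slot 3, D skipped, C skipped, G skipped, A skipped.
Slots: [1:H] [2:F] [3:B]
Profit = 65 + 70 + 47 = 182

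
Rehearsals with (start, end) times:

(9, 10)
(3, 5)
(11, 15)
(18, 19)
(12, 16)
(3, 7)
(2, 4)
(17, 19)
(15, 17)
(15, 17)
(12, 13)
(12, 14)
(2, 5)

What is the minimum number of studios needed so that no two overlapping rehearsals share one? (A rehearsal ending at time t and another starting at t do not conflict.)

4

Events (time:±→running): 2:+→1 2:+→2 3:+→3 3:+→4 … peak 4.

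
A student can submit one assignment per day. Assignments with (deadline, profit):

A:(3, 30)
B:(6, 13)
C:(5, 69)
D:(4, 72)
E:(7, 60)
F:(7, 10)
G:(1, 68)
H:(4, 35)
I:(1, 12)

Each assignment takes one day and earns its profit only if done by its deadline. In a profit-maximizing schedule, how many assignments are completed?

Sort by profit descending; place each in the latest free slot ≤ its deadline.
By profit: D(d4,72), C(d5,69), G(d1,68), E(d7,60), H(d4,35), A(d3,30), B(d6,13), I(d1,12), F(d7,10)
D→slot 4; C→slot 5; G→slot 1; E→slot 7; H→slot 3; A→slot 2; B→slot 6; I skipped; F skipped.
7 of 9 scheduled.

7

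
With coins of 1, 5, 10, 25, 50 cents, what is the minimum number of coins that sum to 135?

Greedy: take as many of the largest coin as possible, then repeat with the remainder.
135 = 2×50 + 1×25 + 1×10
Total coins = 2 + 1 + 1 = 4

4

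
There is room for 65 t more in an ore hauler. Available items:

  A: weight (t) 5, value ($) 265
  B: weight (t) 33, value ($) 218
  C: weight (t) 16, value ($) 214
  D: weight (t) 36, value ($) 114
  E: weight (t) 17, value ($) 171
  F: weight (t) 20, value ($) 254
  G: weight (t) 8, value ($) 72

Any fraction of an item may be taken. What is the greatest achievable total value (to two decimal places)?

Sort by value per unit weight and fill in that order.
Order: A (265/5=53.00) > C (214/16=13.38) > F (254/20=12.70) > E (171/17=10.06) > G (72/8=9.00) > B (218/33=6.61) > D (114/36=3.17)
Fill: take A (5 @ 265) → take C (16 @ 214) → take F (20 @ 254) → take E (17 @ 171) → take 7/8 of G → 63.00; 65/65 used.
Total value = 967.00

967.00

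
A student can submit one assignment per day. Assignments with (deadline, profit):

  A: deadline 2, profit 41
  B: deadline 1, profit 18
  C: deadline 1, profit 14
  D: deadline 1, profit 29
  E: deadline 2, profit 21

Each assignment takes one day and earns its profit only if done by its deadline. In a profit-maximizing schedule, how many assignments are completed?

2

Sort by profit descending; place each in the latest free slot ≤ its deadline.
Profit order: A=41 D=29 E=21 B=18 C=14
Assign: A→slot 2, D→slot 1, E skipped, B skipped, C skipped.
Slots: [1:D] [2:A]
2 of 5 scheduled.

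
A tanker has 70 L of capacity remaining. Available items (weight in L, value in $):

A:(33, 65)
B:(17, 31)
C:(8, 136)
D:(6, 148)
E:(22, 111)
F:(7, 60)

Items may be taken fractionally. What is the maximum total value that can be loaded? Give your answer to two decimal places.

Ratios (sorted): D 24.67, C 17.00, F 8.57, E 5.05, A 1.97, B 1.82
take D (6 @ 148); take C (8 @ 136); take F (7 @ 60); take E (22 @ 111); take 27/33 of A → 53.18. Capacity used 70/70.
Total value = 508.18

508.18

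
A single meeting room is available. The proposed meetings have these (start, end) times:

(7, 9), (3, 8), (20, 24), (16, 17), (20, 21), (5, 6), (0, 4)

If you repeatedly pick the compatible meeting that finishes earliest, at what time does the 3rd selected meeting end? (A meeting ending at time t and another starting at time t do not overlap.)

9

By end time: (0,4), (5,6), (3,8), (7,9), (16,17), (20,21), (20,24).
Pick (0,4); next start ≥ 4 → (5,6); next start ≥ 6 → (7,9); next start ≥ 9 → (16,17); next start ≥ 17 → (20,21).
Selected: (0,4) (5,6) (7,9) (16,17) (20,21)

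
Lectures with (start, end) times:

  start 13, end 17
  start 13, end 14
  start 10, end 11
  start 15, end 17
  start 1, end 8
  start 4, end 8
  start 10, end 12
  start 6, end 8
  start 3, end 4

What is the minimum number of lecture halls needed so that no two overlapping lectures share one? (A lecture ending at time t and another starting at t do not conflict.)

3

The answer is the maximum number of intervals overlapping at any instant.
starts: [1, 3, 4, 6, 10, 10, 13, 13, 15]
ends:   [4, 8, 8, 8, 11, 12, 14, 17, 17]
s1→1 s3→2 e4→1 s4→2 s6→3  — peak 3.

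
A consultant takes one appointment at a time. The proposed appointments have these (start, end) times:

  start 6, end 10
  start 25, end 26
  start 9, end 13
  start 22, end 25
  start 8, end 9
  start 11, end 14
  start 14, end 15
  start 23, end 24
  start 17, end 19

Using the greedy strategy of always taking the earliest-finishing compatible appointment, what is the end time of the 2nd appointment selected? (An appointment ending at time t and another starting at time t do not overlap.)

Greedy by earliest finish: after sorting by end time, pick each interval compatible with the last pick.
By end time: (8,9), (6,10), (9,13), (11,14), (14,15), (17,19), (23,24), (22,25), (25,26).
Pick (8,9); next start ≥ 9 → (9,13); next start ≥ 13 → (14,15); next start ≥ 15 → (17,19); next start ≥ 19 → (23,24); next start ≥ 24 → (25,26).
Selected: (8,9) (9,13) (14,15) (17,19) (23,24) (25,26)

13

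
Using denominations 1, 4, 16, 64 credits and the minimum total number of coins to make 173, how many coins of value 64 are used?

2

Greedy: take as many of the largest coin as possible, then repeat with the remainder.
173 − 2×64→45 − 2×16→13 − 3×4→1 − 1×1→0
Count of 64: 2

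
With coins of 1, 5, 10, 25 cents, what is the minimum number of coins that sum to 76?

4

76 = 3×25 + 1×1
Total coins = 3 + 1 = 4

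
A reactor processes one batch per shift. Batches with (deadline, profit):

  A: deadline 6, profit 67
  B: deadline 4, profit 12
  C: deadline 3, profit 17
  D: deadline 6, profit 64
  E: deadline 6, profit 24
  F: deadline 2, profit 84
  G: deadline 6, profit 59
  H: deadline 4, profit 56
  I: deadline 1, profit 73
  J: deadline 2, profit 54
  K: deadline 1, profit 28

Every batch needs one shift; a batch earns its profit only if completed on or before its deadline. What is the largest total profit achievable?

Profit order: F=84 I=73 A=67 D=64 G=59 H=56 J=54 K=28 E=24 C=17 B=12
Assign: F→slot 2, I→slot 1, A→slot 6, D→slot 5, G→slot 4, H→slot 3, J skipped, K skipped, E skipped, C skipped, B skipped.
Slots: [1:I] [2:F] [3:H] [4:G] [5:D] [6:A]
Profit = 73 + 84 + 56 + 59 + 64 + 67 = 403

403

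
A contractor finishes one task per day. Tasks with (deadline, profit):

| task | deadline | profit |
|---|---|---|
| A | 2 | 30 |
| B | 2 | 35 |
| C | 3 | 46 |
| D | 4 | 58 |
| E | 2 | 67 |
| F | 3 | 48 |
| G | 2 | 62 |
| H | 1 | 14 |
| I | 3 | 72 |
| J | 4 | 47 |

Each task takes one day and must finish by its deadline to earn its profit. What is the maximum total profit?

259

Take jobs in profit order; each goes to the latest open slot no later than its deadline.
Profit order: I=72 E=67 G=62 D=58 F=48 J=47 C=46 B=35 A=30 H=14
Assign: I→slot 3, E→slot 2, G→slot 1, D→slot 4, F skipped, J skipped, C skipped, B skipped, A skipped, H skipped.
Slots: [1:G] [2:E] [3:I] [4:D]
Profit = 62 + 67 + 72 + 58 = 259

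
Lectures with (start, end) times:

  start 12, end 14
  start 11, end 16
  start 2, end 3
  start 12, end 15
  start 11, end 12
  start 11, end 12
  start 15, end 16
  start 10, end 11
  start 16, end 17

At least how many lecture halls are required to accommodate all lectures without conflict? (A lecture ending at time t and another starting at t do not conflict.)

3

The answer is the maximum number of intervals overlapping at any instant.
Events (time:±→running): 2:+→1 3:-→0 10:+→1 11:-→0 11:+→1 11:+→2 11:+→3 … peak 3.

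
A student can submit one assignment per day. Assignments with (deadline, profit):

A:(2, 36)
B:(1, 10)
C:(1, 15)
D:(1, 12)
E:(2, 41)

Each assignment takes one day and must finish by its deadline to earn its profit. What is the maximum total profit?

Sort by profit descending; place each in the latest free slot ≤ its deadline.
By profit: E(d2,41), A(d2,36), C(d1,15), D(d1,12), B(d1,10)
E→slot 2; A→slot 1; C skipped; D skipped; B skipped.
Profit = 36 + 41 = 77

77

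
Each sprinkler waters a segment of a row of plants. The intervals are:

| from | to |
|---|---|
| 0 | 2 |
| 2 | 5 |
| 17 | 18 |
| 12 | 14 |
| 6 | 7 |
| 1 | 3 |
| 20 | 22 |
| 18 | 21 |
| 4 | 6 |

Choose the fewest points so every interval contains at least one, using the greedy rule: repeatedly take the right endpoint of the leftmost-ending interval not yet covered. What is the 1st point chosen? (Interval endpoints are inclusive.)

By right end: [0,2]  [1,3]  [2,5]  [4,6]  [6,7]  [12,14]  [17,18]  [18,21]  [20,22]
[0,2] uncovered → point at 2; [4,6] uncovered → point at 6; [12,14] uncovered → point at 14; [17,18] uncovered → point at 18; [20,22] uncovered → point at 22.
Points: 2, 6, 14, 18, 22 (5 total).

2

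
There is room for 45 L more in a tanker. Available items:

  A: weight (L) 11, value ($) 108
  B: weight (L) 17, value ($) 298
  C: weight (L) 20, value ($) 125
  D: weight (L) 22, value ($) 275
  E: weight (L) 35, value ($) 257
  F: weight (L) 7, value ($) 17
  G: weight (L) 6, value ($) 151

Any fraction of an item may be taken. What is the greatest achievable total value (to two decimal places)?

724.00

Ratios (sorted): G 25.17, B 17.53, D 12.50, A 9.82, E 7.34, C 6.25, F 2.43
take G (6 @ 151); take B (17 @ 298); take D (22 @ 275). Capacity used 45/45.
Total value = 724.00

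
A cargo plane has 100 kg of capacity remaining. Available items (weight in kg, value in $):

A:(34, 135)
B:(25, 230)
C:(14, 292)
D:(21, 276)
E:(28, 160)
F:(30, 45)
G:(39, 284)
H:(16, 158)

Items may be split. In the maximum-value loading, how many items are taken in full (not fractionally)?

Greedy by value/weight ratio, highest first.
Ratios (sorted): C 20.86, D 13.14, H 9.88, B 9.20, G 7.28, E 5.71, A 3.97, F 1.50
take C (14 @ 292); take D (21 @ 276); take H (16 @ 158); take B (25 @ 230); take 24/39 of G → 174.77. Capacity used 100/100.
4 item(s) taken whole; one partial (take 24/39 of G).

4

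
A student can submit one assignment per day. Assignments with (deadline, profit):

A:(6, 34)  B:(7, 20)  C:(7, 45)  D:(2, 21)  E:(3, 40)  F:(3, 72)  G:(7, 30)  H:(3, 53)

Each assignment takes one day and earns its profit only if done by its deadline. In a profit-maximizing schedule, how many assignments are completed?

Sort by profit descending; place each in the latest free slot ≤ its deadline.
By profit: F(d3,72), H(d3,53), C(d7,45), E(d3,40), A(d6,34), G(d7,30), D(d2,21), B(d7,20)
F→slot 3; H→slot 2; C→slot 7; E→slot 1; A→slot 6; G→slot 5; D skipped; B→slot 4.
7 of 8 scheduled.

7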